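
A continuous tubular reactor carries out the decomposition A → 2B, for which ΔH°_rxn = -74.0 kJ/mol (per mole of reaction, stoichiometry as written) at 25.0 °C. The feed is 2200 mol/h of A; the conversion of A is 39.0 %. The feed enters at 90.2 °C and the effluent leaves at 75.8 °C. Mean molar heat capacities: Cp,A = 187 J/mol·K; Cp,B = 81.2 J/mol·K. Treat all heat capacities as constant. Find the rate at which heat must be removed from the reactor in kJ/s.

Q_out = 19.6 kJ/s

Extent of reaction ξ = 0.390 × 2200 = 858 mol/h
Reaction term: ξ·ΔH°_rxn = 858 × -74.0 = -63492 kJ/h
Sensible, feed 90.2→25 °C: -26823 kJ/h
Outlet flows (mol/h): A 1342, B 1716
Sensible, products 25→75.8 °C: 19827 kJ/h
Q = ΔH = -70488 kJ/h = -19.58 kW
Heat removed = 19.58 kJ/s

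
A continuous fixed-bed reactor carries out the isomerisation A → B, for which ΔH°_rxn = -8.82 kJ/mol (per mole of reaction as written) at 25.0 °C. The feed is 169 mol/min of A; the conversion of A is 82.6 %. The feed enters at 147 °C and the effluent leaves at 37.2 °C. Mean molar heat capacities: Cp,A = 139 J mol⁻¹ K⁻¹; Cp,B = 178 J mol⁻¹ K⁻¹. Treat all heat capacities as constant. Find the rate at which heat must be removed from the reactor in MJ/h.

Q_out = 225 MJ/h

Extent of reaction ξ = 0.826 × 169 = 139.59 mol/min
Reaction term: ξ·ΔH°_rxn = 139.59 × -8.82 = -1231.2 kJ/min
Sensible, feed 147→25 °C: -2865.9 kJ/min
Outlet flows (mol/min): A 29.406, B 139.59
Sensible, products 25→37.2 °C: 353.01 kJ/min
Q = ΔH = -3744.1 kJ/min = -62.402 kW
Heat removed = 224.65 MJ/h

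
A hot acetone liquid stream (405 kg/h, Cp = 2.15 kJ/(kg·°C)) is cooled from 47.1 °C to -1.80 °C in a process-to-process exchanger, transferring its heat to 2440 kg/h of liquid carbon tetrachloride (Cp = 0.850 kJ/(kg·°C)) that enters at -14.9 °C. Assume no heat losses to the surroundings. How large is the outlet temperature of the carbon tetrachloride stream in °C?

T_c,out = 5.63 °C

Heat released by hot stream: Q = 405 × 2.15 × (47.1 − -1.80) = 42580 kJ/h
Energy balance on cold side (adiabatic exchanger): Q = ṁ_c·Cp_c·(T_c,out − T_c,in)
T_c,out = -14.9 + 42580/(2440 × 0.850) = 5.6302 °C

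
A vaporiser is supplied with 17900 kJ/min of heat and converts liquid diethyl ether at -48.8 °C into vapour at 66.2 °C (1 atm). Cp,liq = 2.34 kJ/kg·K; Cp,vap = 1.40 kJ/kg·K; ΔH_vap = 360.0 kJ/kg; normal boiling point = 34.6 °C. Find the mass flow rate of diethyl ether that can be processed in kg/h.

ṁ = 1790 kg/h

Δh = 2.34×(34.6−-48.8) + 360.0 + 1.40×(66.2−34.6) = 599.4 kJ/kg
Q = 17900 kJ/min = 298.33 kJ/s = 1.074e+06 kJ/h
ṁ = Q/Δh = 1.074e+06 / 599.4 = 1791.8 kg/h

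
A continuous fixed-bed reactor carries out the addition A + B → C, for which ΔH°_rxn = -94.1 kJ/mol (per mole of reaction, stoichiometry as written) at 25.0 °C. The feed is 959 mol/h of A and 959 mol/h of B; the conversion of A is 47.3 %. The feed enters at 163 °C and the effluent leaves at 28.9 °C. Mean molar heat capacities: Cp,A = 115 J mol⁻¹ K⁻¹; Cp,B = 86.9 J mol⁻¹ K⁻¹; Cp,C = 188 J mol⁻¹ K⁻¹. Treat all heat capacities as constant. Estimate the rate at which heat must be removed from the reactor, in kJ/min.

Extent of reaction ξ = 0.473 × 959 = 453.61 mol/h
Reaction term: ξ·ΔH°_rxn = 453.61 × -94.1 = -42684 kJ/h
Sensible, feed 163→25 °C: -26720 kJ/h
Outlet flows (mol/h): A 505.39, B 505.39, C 453.61
Sensible, products 25→28.9 °C: 730.54 kJ/h
Q = ΔH = -68674 kJ/h = -19.076 kW
Heat removed = 1144.6 kJ/min

Q_out = 1140 kJ/min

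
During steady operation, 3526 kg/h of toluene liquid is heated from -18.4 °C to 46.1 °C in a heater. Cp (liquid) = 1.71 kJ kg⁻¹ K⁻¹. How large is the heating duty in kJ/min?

Q = 6480 kJ/min

Q = ṁ·Cp·ΔT = 3526 × 1.71 × (46.1 − -18.4) = 388900 kJ/h
Converting: 388900 / 3600 s = 108.03 kW
Heating duty = 6481.7 kJ/min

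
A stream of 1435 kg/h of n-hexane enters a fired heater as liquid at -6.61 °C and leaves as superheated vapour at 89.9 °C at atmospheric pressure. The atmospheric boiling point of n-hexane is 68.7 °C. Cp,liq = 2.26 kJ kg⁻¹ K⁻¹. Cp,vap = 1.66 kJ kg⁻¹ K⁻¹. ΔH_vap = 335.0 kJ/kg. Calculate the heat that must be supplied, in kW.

Q = 215 kW

liquid -6.61→68.7 °C: 170.2 kJ/kg
vaporisation at 68.7 °C: 335 kJ/kg
vapour 68.7→89.9 °C: 35.192 kJ/kg
Δh = 170.2 + 335 + 35.192 = 540.39 kJ/kg
Q = ṁ·Δh = 1435 kg/h × 540.39 kJ/kg = 775460 kJ/h
|Q| = 215.41 kW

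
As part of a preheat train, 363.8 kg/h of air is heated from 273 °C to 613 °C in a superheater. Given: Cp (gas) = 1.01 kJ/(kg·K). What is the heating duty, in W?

Q = 34700 W

Q = ṁ·Cp·ΔT = 363.8 × 1.01 × (613 − 273) = 124930 kJ/h
Converting: 124930 / 3600 s = 34.702 kW
Heating duty = 34702 W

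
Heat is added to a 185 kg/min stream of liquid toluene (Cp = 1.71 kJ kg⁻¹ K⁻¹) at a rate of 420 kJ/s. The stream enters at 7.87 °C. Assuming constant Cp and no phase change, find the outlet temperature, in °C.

Q = 420 kJ/s = 25200 kJ/min
ΔT = Q/(ṁ·Cp) = 25200/(185×1.71) = 79.659 K
T_out = 7.87 + 79.659 = 87.529 °C

T_out = 87.5 °C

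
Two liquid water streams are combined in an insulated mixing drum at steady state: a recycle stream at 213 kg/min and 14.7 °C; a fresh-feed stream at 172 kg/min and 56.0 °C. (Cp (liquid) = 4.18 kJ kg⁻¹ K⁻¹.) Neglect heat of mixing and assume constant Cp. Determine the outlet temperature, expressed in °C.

No heat crosses the boundary, so H_out = H_in.
Σ ṁᵢCp,ᵢTᵢ = 213×4.18×14.7 + 172×4.18×56.0 = 53350
Σ ṁᵢCp,ᵢ = 213×4.18 + 172×4.18 = 1609.3
T_out = 53350 / 1609.3 = 33.151 °C

T_out = 33.2 °C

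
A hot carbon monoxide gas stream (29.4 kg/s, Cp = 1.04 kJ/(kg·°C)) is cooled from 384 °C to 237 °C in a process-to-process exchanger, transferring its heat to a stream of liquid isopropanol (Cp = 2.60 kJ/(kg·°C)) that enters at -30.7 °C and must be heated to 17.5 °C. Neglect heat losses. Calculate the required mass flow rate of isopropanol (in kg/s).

ṁ_c = 35.9 kg/s

Heat released by hot stream: Q = 29.4 × 1.04 × (384 − 237) = 4494.7 kJ/s
Energy balance on cold side (adiabatic exchanger): Q = ṁ_c·Cp_c·(T_c,out − T_c,in)
ṁ_c = 4494.7 / [2.60 × (17.5 − -30.7)] = 35.866 kg/s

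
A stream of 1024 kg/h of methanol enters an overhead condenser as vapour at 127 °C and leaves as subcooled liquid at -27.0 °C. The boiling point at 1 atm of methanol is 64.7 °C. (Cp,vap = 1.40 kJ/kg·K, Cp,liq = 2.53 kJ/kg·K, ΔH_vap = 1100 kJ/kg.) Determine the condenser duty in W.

vapour 127→64.7 °C: -87.22 kJ/kg
condensation at 64.7 °C: -1100 kJ/kg
liquid 64.7→-27.0 °C: -232 kJ/kg
Δh = -87.22 + -1100 + -232 = -1419.2 kJ/kg
Q = ṁ·Δh = 1024 kg/h × -1419.2 kJ/kg = -1.4533e+06 kJ/h
|Q| = 403.69 kW = 403690 W

Q_c = 404000 W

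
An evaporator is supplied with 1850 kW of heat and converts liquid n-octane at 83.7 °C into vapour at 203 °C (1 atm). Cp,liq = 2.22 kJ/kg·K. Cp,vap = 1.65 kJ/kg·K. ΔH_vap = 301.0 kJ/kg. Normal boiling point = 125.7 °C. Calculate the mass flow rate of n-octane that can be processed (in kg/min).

Δh = 2.22×(125.7−83.7) + 301.0 + 1.65×(203−125.7) = 521.78 kJ/kg
Q = 1850 kW = 1850 kJ/s = 111000 kJ/min
ṁ = Q/Δh = 111000 / 521.78 = 212.73 kg/min

ṁ = 213 kg/min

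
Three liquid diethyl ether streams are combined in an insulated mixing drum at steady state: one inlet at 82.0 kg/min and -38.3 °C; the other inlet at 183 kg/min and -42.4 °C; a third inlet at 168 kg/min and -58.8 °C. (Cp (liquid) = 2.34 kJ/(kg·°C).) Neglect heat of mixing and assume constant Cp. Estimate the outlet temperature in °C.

Energy balance with Q = 0: Σ ṁᵢCp,ᵢ(T_out − Tᵢ) = 0
T_out = Σ ṁᵢCp,ᵢTᵢ / Σ ṁᵢCp,ᵢ
      = -48621 / 1013.2 = -47.987 °C

T_out = -48.0 °C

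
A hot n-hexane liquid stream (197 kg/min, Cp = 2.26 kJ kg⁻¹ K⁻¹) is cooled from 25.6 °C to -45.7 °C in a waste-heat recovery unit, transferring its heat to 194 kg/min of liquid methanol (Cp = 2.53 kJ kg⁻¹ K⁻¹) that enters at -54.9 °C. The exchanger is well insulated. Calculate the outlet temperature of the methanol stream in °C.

Heat released by hot stream: Q = 197 × 2.26 × (25.6 − -45.7) = 31744 kJ/min
Energy balance on cold side (adiabatic exchanger): Q = ṁ_c·Cp_c·(T_c,out − T_c,in)
T_c,out = -54.9 + 31744/(194 × 2.53) = 9.7758 °C

T_c,out = 9.78 °C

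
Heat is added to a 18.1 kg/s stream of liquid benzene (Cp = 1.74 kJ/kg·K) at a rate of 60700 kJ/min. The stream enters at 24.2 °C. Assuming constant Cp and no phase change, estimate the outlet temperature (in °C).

T_out = 56.3 °C

Q = 60700 kJ/min = 1011.7 kJ/s
ΔT = Q/(ṁ·Cp) = 1011.7/(18.1×1.74) = 32.123 K
T_out = 24.2 + 32.123 = 56.323 °C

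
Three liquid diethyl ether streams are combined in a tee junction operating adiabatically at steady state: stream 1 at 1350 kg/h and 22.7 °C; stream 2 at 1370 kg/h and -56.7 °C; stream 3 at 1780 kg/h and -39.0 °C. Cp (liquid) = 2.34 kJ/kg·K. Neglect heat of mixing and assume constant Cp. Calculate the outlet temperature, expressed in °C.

T_out = -25.9 °C

No heat crosses the boundary, so H_out = H_in.
Σ ṁᵢCp,ᵢTᵢ = 1350×2.34×22.7 + 1370×2.34×-56.7 + 1780×2.34×-39.0 = -272500
Σ ṁᵢCp,ᵢ = 1350×2.34 + 1370×2.34 + 1780×2.34 = 10530
T_out = -272500 / 10530 = -25.879 °C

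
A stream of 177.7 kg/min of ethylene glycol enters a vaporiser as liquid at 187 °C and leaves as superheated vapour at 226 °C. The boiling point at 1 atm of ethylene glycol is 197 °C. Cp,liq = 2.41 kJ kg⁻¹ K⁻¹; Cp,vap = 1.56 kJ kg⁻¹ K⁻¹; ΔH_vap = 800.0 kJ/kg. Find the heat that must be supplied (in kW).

Q = 2570 kW

liquid 187→197 °C: 24.1 kJ/kg
vaporisation at 197 °C: 800 kJ/kg
vapour 197→226 °C: 45.24 kJ/kg
Δh = 24.1 + 800 + 45.24 = 869.34 kJ/kg
Q = ṁ·Δh = 177.7 kg/min × 869.34 kJ/kg = 154480 kJ/min
|Q| = 2574.7 kW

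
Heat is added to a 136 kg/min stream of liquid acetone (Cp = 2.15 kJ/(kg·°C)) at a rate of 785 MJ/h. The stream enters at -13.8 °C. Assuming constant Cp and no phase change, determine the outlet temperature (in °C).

T_out = 30.9 °C

Q = 785 MJ/h = 13083 kJ/min
ΔT = Q/(ṁ·Cp) = 13083/(136×2.15) = 44.745 K
T_out = -13.8 + 44.745 = 30.945 °C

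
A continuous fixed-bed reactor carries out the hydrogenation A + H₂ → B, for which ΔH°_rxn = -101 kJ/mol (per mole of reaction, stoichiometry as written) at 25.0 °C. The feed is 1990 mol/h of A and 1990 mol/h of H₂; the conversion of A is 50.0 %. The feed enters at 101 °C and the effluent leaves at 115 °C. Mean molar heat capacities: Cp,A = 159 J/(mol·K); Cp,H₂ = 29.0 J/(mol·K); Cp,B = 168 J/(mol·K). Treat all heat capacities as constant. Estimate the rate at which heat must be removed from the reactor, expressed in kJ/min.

Q_out = 1620 kJ/min

Extent of reaction ξ = 0.500 × 1990 = 995 mol/h
Reaction term: ξ·ΔH°_rxn = 995 × -101 = -100500 kJ/h
Sensible, feed 101→25 °C: -28433 kJ/h
Outlet flows (mol/h): A 995, H₂ 995, B 995
Sensible, products 25→115 °C: 31880 kJ/h
Q = ΔH = -97048 kJ/h = -26.958 kW
Heat removed = 1617.5 kJ/min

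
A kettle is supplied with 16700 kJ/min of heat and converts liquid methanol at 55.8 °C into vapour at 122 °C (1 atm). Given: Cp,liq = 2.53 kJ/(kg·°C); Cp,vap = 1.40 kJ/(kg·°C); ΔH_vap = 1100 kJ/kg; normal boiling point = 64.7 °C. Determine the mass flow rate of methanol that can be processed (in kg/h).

ṁ = 833 kg/h

Δh = 2.53×(64.7−55.8) + 1100 + 1.40×(122−64.7) = 1202.7 kJ/kg
Q = 16700 kJ/min = 278.33 kJ/s = 1.002e+06 kJ/h
ṁ = Q/Δh = 1.002e+06 / 1202.7 = 833.1 kg/h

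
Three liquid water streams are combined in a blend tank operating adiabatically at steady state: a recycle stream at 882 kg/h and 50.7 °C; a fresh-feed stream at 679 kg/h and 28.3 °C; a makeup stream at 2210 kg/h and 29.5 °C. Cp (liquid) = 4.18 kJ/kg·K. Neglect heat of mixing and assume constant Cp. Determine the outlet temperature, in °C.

Adiabatic, steady state ⇒ Σ ṁᵢCp,ᵢ(T_out − Tᵢ) = 0
Σ ṁᵢCp,ᵢTᵢ = 882×4.18×50.7 + 679×4.18×28.3 + 2210×4.18×29.5 = 539760
Σ ṁᵢCp,ᵢ = 882×4.18 + 679×4.18 + 2210×4.18 = 15763
T_out = 539760 / 15763 = 34.242 °C

T_out = 34.2 °C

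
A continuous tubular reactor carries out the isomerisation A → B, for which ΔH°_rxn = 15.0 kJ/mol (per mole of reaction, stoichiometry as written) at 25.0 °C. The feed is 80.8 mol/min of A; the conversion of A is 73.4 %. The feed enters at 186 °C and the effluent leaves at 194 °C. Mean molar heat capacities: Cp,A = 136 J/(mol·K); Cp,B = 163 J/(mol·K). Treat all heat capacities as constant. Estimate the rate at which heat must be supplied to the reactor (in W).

Q_in = 20800 W

Extent of reaction ξ = 0.734 × 80.8 = 59.307 mol/min
Reaction term: ξ·ΔH°_rxn = 59.307 × 15.0 = 889.61 kJ/min
Sensible, feed 186→25 °C: -1769.2 kJ/min
Outlet flows (mol/min): A 21.493, B 59.307
Sensible, products 25→194 °C: 2127.7 kJ/min
Q = ΔH = 1248.1 kJ/min = 20.802 kW
Heat supplied = 20802 W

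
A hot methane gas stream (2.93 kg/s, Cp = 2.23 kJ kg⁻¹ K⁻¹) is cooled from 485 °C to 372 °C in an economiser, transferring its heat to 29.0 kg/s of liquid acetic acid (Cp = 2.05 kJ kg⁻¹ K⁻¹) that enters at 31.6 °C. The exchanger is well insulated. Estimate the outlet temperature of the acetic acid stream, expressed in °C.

Heat released by hot stream: Q = 2.93 × 2.23 × (485 − 372) = 738.33 kJ/s
Energy balance on cold side (adiabatic exchanger): Q = ṁ_c·Cp_c·(T_c,out − T_c,in)
T_c,out = 31.6 + 738.33/(29.0 × 2.05) = 44.019 °C

T_c,out = 44.0 °C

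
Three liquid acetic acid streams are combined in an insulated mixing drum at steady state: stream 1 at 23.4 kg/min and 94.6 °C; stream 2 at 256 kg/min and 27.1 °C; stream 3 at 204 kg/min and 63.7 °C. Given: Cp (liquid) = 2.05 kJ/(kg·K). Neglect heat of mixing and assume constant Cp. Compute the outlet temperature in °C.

Energy balance with Q = 0: Σ ṁᵢCp,ᵢ(T_out − Tᵢ) = 0
Σ ṁᵢCp,ᵢTᵢ = 23.4×2.05×94.6 + 256×2.05×27.1 + 204×2.05×63.7 = 45399
Σ ṁᵢCp,ᵢ = 23.4×2.05 + 256×2.05 + 204×2.05 = 990.97
T_out = 45399 / 990.97 = 45.813 °C

T_out = 45.8 °C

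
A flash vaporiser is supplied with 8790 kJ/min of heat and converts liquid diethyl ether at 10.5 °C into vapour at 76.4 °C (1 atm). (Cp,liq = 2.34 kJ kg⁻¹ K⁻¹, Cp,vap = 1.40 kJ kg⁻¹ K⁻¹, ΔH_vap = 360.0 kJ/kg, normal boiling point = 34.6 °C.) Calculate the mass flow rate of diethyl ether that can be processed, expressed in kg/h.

Δh = 2.34×(34.6−10.5) + 360.0 + 1.40×(76.4−34.6) = 474.91 kJ/kg
Q = 8790 kJ/min = 146.5 kJ/s = 527400 kJ/h
ṁ = Q/Δh = 527400 / 474.91 = 1110.5 kg/h

ṁ = 1110 kg/h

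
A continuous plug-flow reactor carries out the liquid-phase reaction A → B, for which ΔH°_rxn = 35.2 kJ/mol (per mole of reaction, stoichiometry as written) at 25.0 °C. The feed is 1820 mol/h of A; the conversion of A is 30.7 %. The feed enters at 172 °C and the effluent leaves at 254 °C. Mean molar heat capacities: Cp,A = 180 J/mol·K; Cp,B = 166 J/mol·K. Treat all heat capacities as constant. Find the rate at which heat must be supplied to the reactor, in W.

Extent of reaction ξ = 0.307 × 1820 = 558.74 mol/h
Reaction term: ξ·ΔH°_rxn = 558.74 × 35.2 = 19668 kJ/h
Sensible, feed 172→25 °C: -48157 kJ/h
Outlet flows (mol/h): A 1261.3, B 558.74
Sensible, products 25→254 °C: 73229 kJ/h
Q = ΔH = 44740 kJ/h = 12.428 kW
Heat supplied = 12428 W

Q_in = 12400 W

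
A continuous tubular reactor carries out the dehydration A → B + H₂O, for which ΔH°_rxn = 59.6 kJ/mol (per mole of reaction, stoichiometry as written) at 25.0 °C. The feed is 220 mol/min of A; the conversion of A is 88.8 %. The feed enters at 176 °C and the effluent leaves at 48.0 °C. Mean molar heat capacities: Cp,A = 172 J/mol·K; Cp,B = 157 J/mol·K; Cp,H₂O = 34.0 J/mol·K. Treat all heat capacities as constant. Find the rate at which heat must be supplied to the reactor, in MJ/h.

Extent of reaction ξ = 0.888 × 220 = 195.36 mol/min
Reaction term: ξ·ΔH°_rxn = 195.36 × 59.6 = 11643 kJ/min
Sensible, feed 176→25 °C: -5713.8 kJ/min
Outlet flows (mol/min): A 24.64, B 195.36, H₂O 195.36
Sensible, products 25→48.0 °C: 955.69 kJ/min
Q = ΔH = 6885.3 kJ/min = 114.76 kW
Heat supplied = 413.12 MJ/h

Q_in = 413 MJ/h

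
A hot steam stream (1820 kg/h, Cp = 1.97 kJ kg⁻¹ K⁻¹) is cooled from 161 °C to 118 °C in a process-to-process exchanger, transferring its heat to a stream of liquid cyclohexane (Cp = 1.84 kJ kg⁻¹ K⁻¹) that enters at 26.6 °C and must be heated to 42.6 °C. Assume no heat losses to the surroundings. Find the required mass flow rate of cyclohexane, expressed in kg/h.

Heat released by hot stream: Q = 1820 × 1.97 × (161 − 118) = 154170 kJ/h
Energy balance on cold side (adiabatic exchanger): Q = ṁ_c·Cp_c·(T_c,out − T_c,in)
ṁ_c = 154170 / [1.84 × (42.6 − 26.6)] = 5236.8 kg/h

ṁ_c = 5240 kg/h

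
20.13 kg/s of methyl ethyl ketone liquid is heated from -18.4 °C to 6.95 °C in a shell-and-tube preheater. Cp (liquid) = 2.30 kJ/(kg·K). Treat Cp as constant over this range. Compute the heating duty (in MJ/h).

Q = 4230 MJ/h

Q = ṁ·Cp·ΔT = 20.13 × 2.30 × (6.95 − -18.4) = 1173.7 kJ/s
Heating duty = 4225.2 MJ/h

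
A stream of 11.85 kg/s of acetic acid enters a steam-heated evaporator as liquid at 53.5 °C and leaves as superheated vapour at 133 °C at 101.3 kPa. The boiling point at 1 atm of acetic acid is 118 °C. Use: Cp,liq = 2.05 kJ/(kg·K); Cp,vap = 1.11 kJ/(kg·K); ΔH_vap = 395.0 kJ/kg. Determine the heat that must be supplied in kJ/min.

Q = 387000 kJ/min

liquid 53.5→118 °C: 132.22 kJ/kg
vaporisation at 118 °C: 395 kJ/kg
vapour 118→133 °C: 16.65 kJ/kg
Δh = 132.22 + 395 + 16.65 = 543.88 kJ/kg
Q = ṁ·Δh = 11.85 kg/s × 543.88 kJ/kg = 6444.9 kJ/s
|Q| = 6444.9 kW = 386700 kJ/min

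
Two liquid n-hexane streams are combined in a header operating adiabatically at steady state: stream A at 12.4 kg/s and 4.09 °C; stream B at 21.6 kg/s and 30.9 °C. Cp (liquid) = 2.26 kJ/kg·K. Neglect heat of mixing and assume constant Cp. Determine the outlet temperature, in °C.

Adiabatic, steady state ⇒ Σ ṁᵢCp,ᵢ(T_out − Tᵢ) = 0
Σ ṁᵢCp,ᵢTᵢ = 12.4×2.26×4.09 + 21.6×2.26×30.9 = 1623
Σ ṁᵢCp,ᵢ = 12.4×2.26 + 21.6×2.26 = 76.84
T_out = 1623 / 76.84 = 21.122 °C

T_out = 21.1 °C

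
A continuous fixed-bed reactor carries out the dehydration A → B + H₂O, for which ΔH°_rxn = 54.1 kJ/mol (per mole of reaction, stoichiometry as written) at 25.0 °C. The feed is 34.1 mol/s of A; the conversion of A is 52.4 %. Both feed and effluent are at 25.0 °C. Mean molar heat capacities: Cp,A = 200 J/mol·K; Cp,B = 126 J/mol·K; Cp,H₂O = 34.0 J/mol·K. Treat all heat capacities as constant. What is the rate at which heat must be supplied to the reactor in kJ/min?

Q_in = 58000 kJ/min

Extent of reaction ξ = 0.524 × 34.1 = 17.868 mol/s
Reaction term: ξ·ΔH°_rxn = 17.868 × 54.1 = 966.68 kJ/s
Q = ΔH = 966.68 kJ/s = 966.68 kW
Heat supplied = 58001 kJ/min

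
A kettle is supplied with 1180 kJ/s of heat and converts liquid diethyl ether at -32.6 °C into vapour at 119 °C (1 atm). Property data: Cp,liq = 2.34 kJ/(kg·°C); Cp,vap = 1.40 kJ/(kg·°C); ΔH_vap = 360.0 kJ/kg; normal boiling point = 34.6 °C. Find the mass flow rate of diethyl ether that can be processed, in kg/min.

ṁ = 111 kg/min

Δh = 2.34×(34.6−-32.6) + 360.0 + 1.40×(119−34.6) = 635.41 kJ/kg
Q = 1180 kJ/s = 1180 kJ/s = 70800 kJ/min
ṁ = Q/Δh = 70800 / 635.41 = 111.42 kg/min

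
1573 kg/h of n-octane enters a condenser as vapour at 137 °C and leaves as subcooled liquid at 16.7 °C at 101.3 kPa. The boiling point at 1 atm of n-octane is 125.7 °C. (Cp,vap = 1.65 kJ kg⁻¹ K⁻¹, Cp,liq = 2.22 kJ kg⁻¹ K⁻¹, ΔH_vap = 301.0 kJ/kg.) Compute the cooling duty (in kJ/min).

Q_c = 14700 kJ/min

vapour 137→125.7 °C: -18.645 kJ/kg
condensation at 125.7 °C: -301 kJ/kg
liquid 125.7→16.7 °C: -241.98 kJ/kg
Δh = -18.645 + -301 + -241.98 = -561.62 kJ/kg
Q = ṁ·Δh = 1573 kg/h × -561.62 kJ/kg = -883440 kJ/h
|Q| = 245.4 kW = 14724 kJ/min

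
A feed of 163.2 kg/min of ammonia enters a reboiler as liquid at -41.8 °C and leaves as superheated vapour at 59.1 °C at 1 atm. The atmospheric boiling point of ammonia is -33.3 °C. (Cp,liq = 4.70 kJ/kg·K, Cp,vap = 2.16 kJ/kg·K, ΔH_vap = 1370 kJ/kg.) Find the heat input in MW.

Q = 4.38 MW

liquid -41.8→-33.3 °C: 39.95 kJ/kg
vaporisation at -33.3 °C: 1370 kJ/kg
vapour -33.3→59.1 °C: 199.58 kJ/kg
Δh = 39.95 + 1370 + 199.58 = 1609.5 kJ/kg
Q = ṁ·Δh = 163.2 kg/min × 1609.5 kJ/kg = 262680 kJ/min
|Q| = 4377.9 kW = 4.3779 MW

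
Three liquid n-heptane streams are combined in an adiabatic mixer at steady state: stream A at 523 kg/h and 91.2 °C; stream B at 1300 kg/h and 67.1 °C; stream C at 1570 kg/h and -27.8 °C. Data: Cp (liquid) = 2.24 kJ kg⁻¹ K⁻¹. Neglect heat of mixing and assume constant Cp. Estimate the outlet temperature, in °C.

No heat crosses the boundary, so H_out = H_in.
Σ ṁᵢCp,ᵢTᵢ = 523×2.24×91.2 + 1300×2.24×67.1 + 1570×2.24×-27.8 = 204470
Σ ṁᵢCp,ᵢ = 523×2.24 + 1300×2.24 + 1570×2.24 = 7600.3
T_out = 204470 / 7600.3 = 26.903 °C

T_out = 26.9 °C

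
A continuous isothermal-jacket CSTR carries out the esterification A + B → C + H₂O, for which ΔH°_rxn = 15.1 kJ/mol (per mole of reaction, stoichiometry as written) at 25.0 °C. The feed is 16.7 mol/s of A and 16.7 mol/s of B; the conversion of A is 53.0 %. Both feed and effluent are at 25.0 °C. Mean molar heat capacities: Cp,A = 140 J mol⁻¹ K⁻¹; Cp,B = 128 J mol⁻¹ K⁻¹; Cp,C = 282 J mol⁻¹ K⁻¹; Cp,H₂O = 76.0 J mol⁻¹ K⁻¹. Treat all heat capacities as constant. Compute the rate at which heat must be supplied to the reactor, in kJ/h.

Extent of reaction ξ = 0.530 × 16.7 = 8.851 mol/s
Reaction term: ξ·ΔH°_rxn = 8.851 × 15.1 = 133.65 kJ/s
Q = ΔH = 133.65 kJ/s = 133.65 kW
Heat supplied = 481140 kJ/h

Q_in = 481000 kJ/h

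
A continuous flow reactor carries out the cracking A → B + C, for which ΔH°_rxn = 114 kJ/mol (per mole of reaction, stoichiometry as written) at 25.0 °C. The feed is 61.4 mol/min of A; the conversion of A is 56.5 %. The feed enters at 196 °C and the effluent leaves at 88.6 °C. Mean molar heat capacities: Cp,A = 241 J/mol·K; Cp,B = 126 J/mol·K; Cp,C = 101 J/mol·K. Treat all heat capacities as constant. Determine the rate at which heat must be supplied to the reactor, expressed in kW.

Extent of reaction ξ = 0.565 × 61.4 = 34.691 mol/min
Reaction term: ξ·ΔH°_rxn = 34.691 × 114 = 3954.8 kJ/min
Sensible, feed 196→25 °C: -2530.4 kJ/min
Outlet flows (mol/min): A 26.709, B 34.691, C 34.691
Sensible, products 25→88.6 °C: 910.23 kJ/min
Q = ΔH = 2334.6 kJ/min = 38.911 kW
Heat supplied = 38.911 kW

Q_in = 38.9 kW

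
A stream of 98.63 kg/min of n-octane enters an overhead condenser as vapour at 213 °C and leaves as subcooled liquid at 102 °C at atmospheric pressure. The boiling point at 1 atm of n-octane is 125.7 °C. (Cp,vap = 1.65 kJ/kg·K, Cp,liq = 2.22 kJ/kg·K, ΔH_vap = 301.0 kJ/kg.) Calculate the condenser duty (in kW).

Q_c = 818 kW

vapour 213→125.7 °C: -144.04 kJ/kg
condensation at 125.7 °C: -301 kJ/kg
liquid 125.7→102 °C: -52.614 kJ/kg
Δh = -144.04 + -301 + -52.614 = -497.66 kJ/kg
Q = ṁ·Δh = 98.63 kg/min × -497.66 kJ/kg = -49084 kJ/min
|Q| = 818.07 kW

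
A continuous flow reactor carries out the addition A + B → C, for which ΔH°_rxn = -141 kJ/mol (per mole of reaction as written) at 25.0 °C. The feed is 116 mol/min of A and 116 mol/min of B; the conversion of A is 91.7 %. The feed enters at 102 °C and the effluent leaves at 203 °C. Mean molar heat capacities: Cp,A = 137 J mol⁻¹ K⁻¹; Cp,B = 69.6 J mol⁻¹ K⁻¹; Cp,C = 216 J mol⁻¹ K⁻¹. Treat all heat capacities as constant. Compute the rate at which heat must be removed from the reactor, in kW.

Extent of reaction ξ = 0.917 × 116 = 106.37 mol/min
Reaction term: ξ·ΔH°_rxn = 106.37 × -141 = -14998 kJ/min
Sensible, feed 102→25 °C: -1845.4 kJ/min
Outlet flows (mol/min): A 9.628, B 9.628, C 106.37
Sensible, products 25→203 °C: 4443.9 kJ/min
Q = ΔH = -12400 kJ/min = -206.67 kW
Heat removed = 206.67 kW

Q_out = 207 kW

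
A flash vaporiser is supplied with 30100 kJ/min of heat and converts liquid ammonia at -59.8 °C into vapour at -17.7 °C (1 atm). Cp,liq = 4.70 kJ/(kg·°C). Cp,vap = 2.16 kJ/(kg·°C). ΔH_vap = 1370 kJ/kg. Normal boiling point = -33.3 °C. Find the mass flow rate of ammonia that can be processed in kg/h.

Δh = 4.70×(-33.3−-59.8) + 1370 + 2.16×(-17.7−-33.3) = 1528.2 kJ/kg
Q = 30100 kJ/min = 501.67 kJ/s = 1.806e+06 kJ/h
ṁ = Q/Δh = 1.806e+06 / 1528.2 = 1181.7 kg/h

ṁ = 1180 kg/h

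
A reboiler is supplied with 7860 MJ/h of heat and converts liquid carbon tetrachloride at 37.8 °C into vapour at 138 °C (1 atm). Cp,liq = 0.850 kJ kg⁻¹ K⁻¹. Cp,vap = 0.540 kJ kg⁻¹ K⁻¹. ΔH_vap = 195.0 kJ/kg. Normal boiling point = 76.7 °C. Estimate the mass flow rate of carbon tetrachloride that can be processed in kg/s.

Δh = 0.850×(76.7−37.8) + 195.0 + 0.540×(138−76.7) = 261.17 kJ/kg
Q = 7860 MJ/h = 2183.3 kJ/s = 2183.3 kJ/s
ṁ = Q/Δh = 2183.3 / 261.17 = 8.3599 kg/s

ṁ = 8.36 kg/s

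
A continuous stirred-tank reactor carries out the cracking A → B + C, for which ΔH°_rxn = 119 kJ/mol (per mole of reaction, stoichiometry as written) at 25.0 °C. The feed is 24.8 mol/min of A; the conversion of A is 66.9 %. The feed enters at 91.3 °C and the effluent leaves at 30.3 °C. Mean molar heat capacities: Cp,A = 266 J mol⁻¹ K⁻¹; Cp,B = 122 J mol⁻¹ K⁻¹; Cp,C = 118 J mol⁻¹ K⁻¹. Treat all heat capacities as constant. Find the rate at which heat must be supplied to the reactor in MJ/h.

Extent of reaction ξ = 0.669 × 24.8 = 16.591 mol/min
Reaction term: ξ·ΔH°_rxn = 16.591 × 119 = 1974.4 kJ/min
Sensible, feed 91.3→25 °C: -437.37 kJ/min
Outlet flows (mol/min): A 8.2088, B 16.591, C 16.591
Sensible, products 25→30.3 °C: 32.677 kJ/min
Q = ΔH = 1569.7 kJ/min = 26.161 kW
Heat supplied = 94.18 MJ/h

Q_in = 94.2 MJ/h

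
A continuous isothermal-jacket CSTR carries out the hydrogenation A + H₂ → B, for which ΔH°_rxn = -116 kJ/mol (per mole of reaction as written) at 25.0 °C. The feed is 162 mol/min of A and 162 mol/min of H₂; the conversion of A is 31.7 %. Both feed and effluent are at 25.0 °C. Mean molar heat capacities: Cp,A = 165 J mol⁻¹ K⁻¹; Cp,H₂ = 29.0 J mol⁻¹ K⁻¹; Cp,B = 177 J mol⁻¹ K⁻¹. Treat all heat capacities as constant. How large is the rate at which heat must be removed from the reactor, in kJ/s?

Extent of reaction ξ = 0.317 × 162 = 51.354 mol/min
Reaction term: ξ·ΔH°_rxn = 51.354 × -116 = -5957.1 kJ/min
Q = ΔH = -5957.1 kJ/min = -99.284 kW
Heat removed = 99.284 kJ/s

Q_out = 99.3 kJ/s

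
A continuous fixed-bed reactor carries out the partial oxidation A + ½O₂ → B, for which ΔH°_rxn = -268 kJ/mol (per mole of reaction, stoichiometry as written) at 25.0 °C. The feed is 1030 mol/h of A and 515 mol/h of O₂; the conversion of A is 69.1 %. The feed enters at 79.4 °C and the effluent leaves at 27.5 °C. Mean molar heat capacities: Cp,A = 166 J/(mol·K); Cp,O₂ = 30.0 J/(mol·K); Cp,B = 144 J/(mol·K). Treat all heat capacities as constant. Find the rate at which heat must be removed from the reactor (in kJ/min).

Extent of reaction ξ = 0.691 × 1030 = 711.73 mol/h
Reaction term: ξ·ΔH°_rxn = 711.73 × -268 = -190740 kJ/h
Sensible, feed 79.4→25 °C: -10142 kJ/h
Outlet flows (mol/h): A 318.27, O₂ 159.14, B 711.73
Sensible, products 25→27.5 °C: 400.24 kJ/h
Q = ΔH = -200490 kJ/h = -55.69 kW
Heat removed = 3341.4 kJ/min

Q_out = 3340 kJ/min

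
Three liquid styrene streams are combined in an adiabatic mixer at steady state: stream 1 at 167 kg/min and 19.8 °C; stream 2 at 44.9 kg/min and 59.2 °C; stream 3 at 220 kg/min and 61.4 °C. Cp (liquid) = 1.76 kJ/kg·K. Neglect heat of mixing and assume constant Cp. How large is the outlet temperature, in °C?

T_out = 45.1 °C

Energy balance with Q = 0: Σ ṁᵢCp,ᵢ(T_out − Tᵢ) = 0
Σ ṁᵢCp,ᵢTᵢ = 167×1.76×19.8 + 44.9×1.76×59.2 + 220×1.76×61.4 = 34272
Σ ṁᵢCp,ᵢ = 167×1.76 + 44.9×1.76 + 220×1.76 = 760.14
T_out = 34272 / 760.14 = 45.086 °C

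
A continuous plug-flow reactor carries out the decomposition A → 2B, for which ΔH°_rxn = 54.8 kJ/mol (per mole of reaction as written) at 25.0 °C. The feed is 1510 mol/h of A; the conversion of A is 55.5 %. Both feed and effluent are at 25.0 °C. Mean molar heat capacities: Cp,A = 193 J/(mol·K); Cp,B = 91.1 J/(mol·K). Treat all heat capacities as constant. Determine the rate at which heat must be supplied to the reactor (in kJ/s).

Extent of reaction ξ = 0.555 × 1510 = 838.05 mol/h
Reaction term: ξ·ΔH°_rxn = 838.05 × 54.8 = 45925 kJ/h
Q = ΔH = 45925 kJ/h = 12.757 kW
Heat supplied = 12.757 kJ/s

Q_in = 12.8 kJ/s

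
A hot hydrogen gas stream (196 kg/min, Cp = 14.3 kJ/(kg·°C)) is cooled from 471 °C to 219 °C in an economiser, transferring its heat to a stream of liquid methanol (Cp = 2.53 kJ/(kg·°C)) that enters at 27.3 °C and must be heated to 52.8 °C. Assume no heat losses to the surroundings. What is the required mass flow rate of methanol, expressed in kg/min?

Heat released by hot stream: Q = 196 × 14.3 × (471 − 219) = 706310 kJ/min
Energy balance on cold side (adiabatic exchanger): Q = ṁ_c·Cp_c·(T_c,out − T_c,in)
ṁ_c = 706310 / [2.53 × (52.8 − 27.3)] = 10948 kg/min

ṁ_c = 10900 kg/min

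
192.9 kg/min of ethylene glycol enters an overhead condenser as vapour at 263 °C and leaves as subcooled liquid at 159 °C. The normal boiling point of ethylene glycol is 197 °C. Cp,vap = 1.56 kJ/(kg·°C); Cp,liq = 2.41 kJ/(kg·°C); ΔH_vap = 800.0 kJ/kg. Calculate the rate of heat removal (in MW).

Q_c = 3.20 MW

vapour 263→197 °C: -102.96 kJ/kg
condensation at 197 °C: -800 kJ/kg
liquid 197→159 °C: -91.58 kJ/kg
Δh = -102.96 + -800 + -91.58 = -994.54 kJ/kg
Q = ṁ·Δh = 192.9 kg/min × -994.54 kJ/kg = -191850 kJ/min
|Q| = 3197.4 kW = 3.1974 MW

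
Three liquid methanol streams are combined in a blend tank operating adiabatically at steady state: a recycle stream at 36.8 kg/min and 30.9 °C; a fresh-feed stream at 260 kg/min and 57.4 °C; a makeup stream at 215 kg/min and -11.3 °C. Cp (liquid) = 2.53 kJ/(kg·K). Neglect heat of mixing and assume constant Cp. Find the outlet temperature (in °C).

Energy balance with Q = 0: Σ ṁᵢCp,ᵢ(T_out − Tᵢ) = 0
T_out = Σ ṁᵢCp,ᵢTᵢ / Σ ṁᵢCp,ᵢ
      = 34488 / 1294.9 = 26.635 °C

T_out = 26.6 °C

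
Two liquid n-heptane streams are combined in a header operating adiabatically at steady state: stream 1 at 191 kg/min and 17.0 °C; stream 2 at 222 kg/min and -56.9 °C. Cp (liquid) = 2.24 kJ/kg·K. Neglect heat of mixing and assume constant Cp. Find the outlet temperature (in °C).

No heat crosses the boundary, so H_out = H_in.
Σ ṁᵢCp,ᵢTᵢ = 191×2.24×17.0 + 222×2.24×-56.9 = -21022
Σ ṁᵢCp,ᵢ = 191×2.24 + 222×2.24 = 925.12
T_out = -21022 / 925.12 = -22.723 °C

T_out = -22.7 °C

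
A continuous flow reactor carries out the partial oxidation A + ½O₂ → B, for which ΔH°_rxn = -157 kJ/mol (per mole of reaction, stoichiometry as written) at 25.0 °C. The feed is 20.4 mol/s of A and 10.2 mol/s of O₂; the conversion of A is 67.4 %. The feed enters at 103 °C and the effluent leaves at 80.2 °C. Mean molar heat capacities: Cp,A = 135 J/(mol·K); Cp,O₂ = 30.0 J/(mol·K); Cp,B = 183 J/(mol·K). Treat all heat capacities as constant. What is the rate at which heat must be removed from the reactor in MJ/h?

Extent of reaction ξ = 0.674 × 20.4 = 13.75 mol/s
Reaction term: ξ·ΔH°_rxn = 13.75 × -157 = -2158.7 kJ/s
Sensible, feed 103→25 °C: -238.68 kJ/s
Outlet flows (mol/s): A 6.6504, O₂ 3.3252, B 13.75
Sensible, products 25→80.2 °C: 193.96 kJ/s
Q = ΔH = -2203.4 kJ/s = -2203.4 kW
Heat removed = 7932.3 MJ/h

Q_out = 7930 MJ/h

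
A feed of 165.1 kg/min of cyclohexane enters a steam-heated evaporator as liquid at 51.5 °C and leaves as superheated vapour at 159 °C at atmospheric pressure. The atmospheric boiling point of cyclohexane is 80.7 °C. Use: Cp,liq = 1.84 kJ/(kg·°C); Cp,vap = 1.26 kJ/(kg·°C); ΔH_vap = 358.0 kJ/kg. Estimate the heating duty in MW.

liquid 51.5→80.7 °C: 53.728 kJ/kg
vaporisation at 80.7 °C: 358 kJ/kg
vapour 80.7→159 °C: 98.658 kJ/kg
Δh = 53.728 + 358 + 98.658 = 510.39 kJ/kg
Q = ṁ·Δh = 165.1 kg/min × 510.39 kJ/kg = 84265 kJ/min
|Q| = 1404.4 kW = 1.4044 MW

Q = 1.40 MW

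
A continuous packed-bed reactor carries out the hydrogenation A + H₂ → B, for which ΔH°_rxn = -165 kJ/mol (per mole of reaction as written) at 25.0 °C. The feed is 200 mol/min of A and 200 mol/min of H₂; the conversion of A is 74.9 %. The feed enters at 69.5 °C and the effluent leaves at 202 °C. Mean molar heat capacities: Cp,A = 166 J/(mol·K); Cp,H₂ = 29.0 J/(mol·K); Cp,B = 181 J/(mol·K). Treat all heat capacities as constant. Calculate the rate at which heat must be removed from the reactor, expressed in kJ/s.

Extent of reaction ξ = 0.749 × 200 = 149.8 mol/min
Reaction term: ξ·ΔH°_rxn = 149.8 × -165 = -24717 kJ/min
Sensible, feed 69.5→25 °C: -1735.5 kJ/min
Outlet flows (mol/min): A 50.2, H₂ 50.2, B 149.8
Sensible, products 25→202 °C: 6531.8 kJ/min
Q = ΔH = -19921 kJ/min = -332.01 kW
Heat removed = 332.01 kJ/s

Q_out = 332 kJ/s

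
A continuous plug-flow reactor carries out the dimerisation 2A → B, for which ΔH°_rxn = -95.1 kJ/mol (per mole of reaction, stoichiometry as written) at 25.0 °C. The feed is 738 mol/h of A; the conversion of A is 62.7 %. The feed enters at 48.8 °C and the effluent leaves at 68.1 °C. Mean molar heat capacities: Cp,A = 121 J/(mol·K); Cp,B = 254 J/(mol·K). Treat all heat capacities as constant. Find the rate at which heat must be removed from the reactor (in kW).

Extent of reaction ξ = 0.627 × 738 / 2 = 231.36 mol/h
Reaction term: ξ·ΔH°_rxn = 231.36 × -95.1 = -22003 kJ/h
Sensible, feed 48.8→25 °C: -2125.3 kJ/h
Outlet flows (mol/h): A 275.27, B 231.36
Sensible, products 25→68.1 °C: 3968.4 kJ/h
Q = ΔH = -20160 kJ/h = -5.5999 kW
Heat removed = 5.5999 kW

Q_out = 5.60 kW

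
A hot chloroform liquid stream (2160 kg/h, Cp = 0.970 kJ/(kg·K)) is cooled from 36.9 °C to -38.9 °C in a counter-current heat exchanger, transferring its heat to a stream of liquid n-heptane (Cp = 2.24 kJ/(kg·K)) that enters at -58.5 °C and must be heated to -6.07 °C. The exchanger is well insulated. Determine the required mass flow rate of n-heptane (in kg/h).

ṁ_c = 1350 kg/h

Heat released by hot stream: Q = 2160 × 0.970 × (36.9 − -38.9) = 158820 kJ/h
Energy balance on cold side (adiabatic exchanger): Q = ṁ_c·Cp_c·(T_c,out − T_c,in)
ṁ_c = 158820 / [2.24 × (-6.07 − -58.5)] = 1352.3 kg/h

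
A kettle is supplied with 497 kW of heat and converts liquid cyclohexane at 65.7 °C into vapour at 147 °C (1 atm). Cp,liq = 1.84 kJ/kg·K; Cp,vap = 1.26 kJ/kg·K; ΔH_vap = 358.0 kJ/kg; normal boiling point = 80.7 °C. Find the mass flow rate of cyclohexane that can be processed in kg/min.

ṁ = 63.6 kg/min

Δh = 1.84×(80.7−65.7) + 358.0 + 1.26×(147−80.7) = 469.14 kJ/kg
Q = 497 kW = 497 kJ/s = 29820 kJ/min
ṁ = Q/Δh = 29820 / 469.14 = 63.563 kg/min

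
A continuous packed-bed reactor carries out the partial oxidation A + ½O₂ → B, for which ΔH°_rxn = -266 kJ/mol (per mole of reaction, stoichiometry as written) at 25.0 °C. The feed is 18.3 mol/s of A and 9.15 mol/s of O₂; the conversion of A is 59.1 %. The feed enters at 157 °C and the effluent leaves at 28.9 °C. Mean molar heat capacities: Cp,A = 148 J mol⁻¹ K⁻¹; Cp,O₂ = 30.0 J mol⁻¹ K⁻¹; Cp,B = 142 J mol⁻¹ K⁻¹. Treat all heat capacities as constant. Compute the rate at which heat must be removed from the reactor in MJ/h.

Q_out = 11700 MJ/h

Extent of reaction ξ = 0.591 × 18.3 = 10.815 mol/s
Reaction term: ξ·ΔH°_rxn = 10.815 × -266 = -2876.9 kJ/s
Sensible, feed 157→25 °C: -393.74 kJ/s
Outlet flows (mol/s): A 7.4847, O₂ 3.7424, B 10.815
Sensible, products 25→28.9 °C: 10.748 kJ/s
Q = ΔH = -3259.9 kJ/s = -3259.9 kW
Heat removed = 11736 MJ/h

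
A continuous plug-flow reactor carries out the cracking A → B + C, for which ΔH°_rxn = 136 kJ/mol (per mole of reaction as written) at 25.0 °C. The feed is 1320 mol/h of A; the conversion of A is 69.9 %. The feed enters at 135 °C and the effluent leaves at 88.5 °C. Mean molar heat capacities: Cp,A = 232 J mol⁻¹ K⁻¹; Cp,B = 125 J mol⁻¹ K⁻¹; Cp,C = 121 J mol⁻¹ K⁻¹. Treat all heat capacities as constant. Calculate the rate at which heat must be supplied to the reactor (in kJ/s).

Q_in = 31.1 kJ/s

Extent of reaction ξ = 0.699 × 1320 = 922.68 mol/h
Reaction term: ξ·ΔH°_rxn = 922.68 × 136 = 125480 kJ/h
Sensible, feed 135→25 °C: -33686 kJ/h
Outlet flows (mol/h): A 397.32, B 922.68, C 922.68
Sensible, products 25→88.5 °C: 20267 kJ/h
Q = ΔH = 112060 kJ/h = 31.129 kW
Heat supplied = 31.129 kJ/s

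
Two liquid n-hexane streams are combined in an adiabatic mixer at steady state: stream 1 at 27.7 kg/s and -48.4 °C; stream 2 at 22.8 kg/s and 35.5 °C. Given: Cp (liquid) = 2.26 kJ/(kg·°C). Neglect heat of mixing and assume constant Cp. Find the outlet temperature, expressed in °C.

T_out = -10.5 °C

No heat crosses the boundary, so H_out = H_in.
T_out = Σ ṁᵢCp,ᵢTᵢ / Σ ṁᵢCp,ᵢ
      = -1200.7 / 114.13 = -10.52 °C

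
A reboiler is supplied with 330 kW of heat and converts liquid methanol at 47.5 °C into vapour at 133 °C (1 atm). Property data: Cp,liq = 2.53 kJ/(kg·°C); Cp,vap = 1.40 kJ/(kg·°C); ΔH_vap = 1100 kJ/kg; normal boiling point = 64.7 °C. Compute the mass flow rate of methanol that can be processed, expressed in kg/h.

ṁ = 959 kg/h

Δh = 2.53×(64.7−47.5) + 1100 + 1.40×(133−64.7) = 1239.1 kJ/kg
Q = 330 kW = 330 kJ/s = 1.188e+06 kJ/h
ṁ = Q/Δh = 1.188e+06 / 1239.1 = 958.73 kg/h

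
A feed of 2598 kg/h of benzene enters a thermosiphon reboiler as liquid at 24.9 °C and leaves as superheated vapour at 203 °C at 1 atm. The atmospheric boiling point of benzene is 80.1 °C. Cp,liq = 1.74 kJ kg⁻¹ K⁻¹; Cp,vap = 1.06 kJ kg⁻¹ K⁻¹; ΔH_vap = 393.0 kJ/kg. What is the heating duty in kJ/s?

Q = 447 kJ/s

liquid 24.9→80.1 °C: 96.048 kJ/kg
vaporisation at 80.1 °C: 393 kJ/kg
vapour 80.1→203 °C: 130.27 kJ/kg
Δh = 96.048 + 393 + 130.27 = 619.32 kJ/kg
Q = ṁ·Δh = 2598 kg/h × 619.32 kJ/kg = 1.609e+06 kJ/h
|Q| = 446.94 kW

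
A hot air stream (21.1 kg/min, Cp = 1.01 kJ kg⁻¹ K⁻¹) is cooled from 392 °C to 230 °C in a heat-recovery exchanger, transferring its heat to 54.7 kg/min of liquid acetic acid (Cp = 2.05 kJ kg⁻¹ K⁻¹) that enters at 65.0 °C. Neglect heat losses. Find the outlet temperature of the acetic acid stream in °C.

Heat released by hot stream: Q = 21.1 × 1.01 × (392 − 230) = 3452.4 kJ/min
Energy balance on cold side (adiabatic exchanger): Q = ṁ_c·Cp_c·(T_c,out − T_c,in)
T_c,out = 65.0 + 3452.4/(54.7 × 2.05) = 95.788 °C

T_c,out = 95.8 °C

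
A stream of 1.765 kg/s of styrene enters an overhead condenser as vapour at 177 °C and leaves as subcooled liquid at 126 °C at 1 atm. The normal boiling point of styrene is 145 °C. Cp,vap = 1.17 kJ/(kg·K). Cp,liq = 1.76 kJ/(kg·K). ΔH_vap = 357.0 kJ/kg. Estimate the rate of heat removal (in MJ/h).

vapour 177→145 °C: -37.44 kJ/kg
condensation at 145 °C: -357 kJ/kg
liquid 145→126 °C: -33.44 kJ/kg
Δh = -37.44 + -357 + -33.44 = -427.88 kJ/kg
Q = ṁ·Δh = 1.765 kg/s × -427.88 kJ/kg = -755.21 kJ/s
|Q| = 755.21 kW = 2718.7 MJ/h

Q_c = 2720 MJ/h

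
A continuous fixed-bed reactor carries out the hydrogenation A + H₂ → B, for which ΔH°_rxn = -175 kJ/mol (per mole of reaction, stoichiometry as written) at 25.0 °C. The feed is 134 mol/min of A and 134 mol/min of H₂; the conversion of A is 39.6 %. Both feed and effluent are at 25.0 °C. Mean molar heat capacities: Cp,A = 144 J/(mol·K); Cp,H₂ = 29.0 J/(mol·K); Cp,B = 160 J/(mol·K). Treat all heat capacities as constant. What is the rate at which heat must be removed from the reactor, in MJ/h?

Extent of reaction ξ = 0.396 × 134 = 53.064 mol/min
Reaction term: ξ·ΔH°_rxn = 53.064 × -175 = -9286.2 kJ/min
Q = ΔH = -9286.2 kJ/min = -154.77 kW
Heat removed = 557.17 MJ/h

Q_out = 557 MJ/h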